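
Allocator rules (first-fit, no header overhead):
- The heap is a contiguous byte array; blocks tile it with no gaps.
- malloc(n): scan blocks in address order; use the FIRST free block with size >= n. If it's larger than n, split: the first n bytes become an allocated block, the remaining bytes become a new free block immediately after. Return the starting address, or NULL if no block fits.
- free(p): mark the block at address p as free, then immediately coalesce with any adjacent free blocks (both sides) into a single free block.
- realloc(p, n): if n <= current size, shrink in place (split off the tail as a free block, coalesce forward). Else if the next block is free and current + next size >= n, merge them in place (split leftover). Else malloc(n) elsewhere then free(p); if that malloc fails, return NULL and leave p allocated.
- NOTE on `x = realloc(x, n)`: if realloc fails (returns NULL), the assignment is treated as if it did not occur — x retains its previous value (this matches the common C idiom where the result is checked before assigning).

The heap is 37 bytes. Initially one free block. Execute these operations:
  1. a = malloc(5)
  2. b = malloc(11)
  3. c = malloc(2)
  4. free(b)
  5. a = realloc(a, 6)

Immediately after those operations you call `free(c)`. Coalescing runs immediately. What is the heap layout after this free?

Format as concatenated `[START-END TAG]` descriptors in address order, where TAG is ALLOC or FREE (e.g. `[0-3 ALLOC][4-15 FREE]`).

Answer: [0-5 ALLOC][6-36 FREE]

Derivation:
Op 1: a = malloc(5) -> a = 0; heap: [0-4 ALLOC][5-36 FREE]
Op 2: b = malloc(11) -> b = 5; heap: [0-4 ALLOC][5-15 ALLOC][16-36 FREE]
Op 3: c = malloc(2) -> c = 16; heap: [0-4 ALLOC][5-15 ALLOC][16-17 ALLOC][18-36 FREE]
Op 4: free(b) -> (freed b); heap: [0-4 ALLOC][5-15 FREE][16-17 ALLOC][18-36 FREE]
Op 5: a = realloc(a, 6) -> a = 0; heap: [0-5 ALLOC][6-15 FREE][16-17 ALLOC][18-36 FREE]
free(c): c = 16 -> block [16-17 ALLOC]; mark free, coalesce with adjacent free neighbors -> [0-5 ALLOC][6-36 FREE]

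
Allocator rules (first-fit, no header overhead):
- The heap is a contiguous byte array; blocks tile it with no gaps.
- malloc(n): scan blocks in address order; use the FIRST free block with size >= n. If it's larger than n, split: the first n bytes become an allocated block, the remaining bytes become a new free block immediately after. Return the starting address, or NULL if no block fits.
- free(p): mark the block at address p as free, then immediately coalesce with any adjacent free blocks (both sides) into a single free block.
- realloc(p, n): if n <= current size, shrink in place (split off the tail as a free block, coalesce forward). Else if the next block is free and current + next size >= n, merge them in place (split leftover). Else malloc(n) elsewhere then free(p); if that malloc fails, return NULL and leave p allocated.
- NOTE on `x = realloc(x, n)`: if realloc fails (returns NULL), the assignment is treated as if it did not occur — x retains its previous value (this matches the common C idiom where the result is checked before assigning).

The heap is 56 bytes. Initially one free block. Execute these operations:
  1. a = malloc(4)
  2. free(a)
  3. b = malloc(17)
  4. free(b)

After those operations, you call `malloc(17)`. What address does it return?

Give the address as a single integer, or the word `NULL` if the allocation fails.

Op 1: a = malloc(4) -> a = 0; heap: [0-3 ALLOC][4-55 FREE]
Op 2: free(a) -> (freed a); heap: [0-55 FREE]
Op 3: b = malloc(17) -> b = 0; heap: [0-16 ALLOC][17-55 FREE]
Op 4: free(b) -> (freed b); heap: [0-55 FREE]
malloc(17): first-fit scan over [0-55 FREE] -> 0

Answer: 0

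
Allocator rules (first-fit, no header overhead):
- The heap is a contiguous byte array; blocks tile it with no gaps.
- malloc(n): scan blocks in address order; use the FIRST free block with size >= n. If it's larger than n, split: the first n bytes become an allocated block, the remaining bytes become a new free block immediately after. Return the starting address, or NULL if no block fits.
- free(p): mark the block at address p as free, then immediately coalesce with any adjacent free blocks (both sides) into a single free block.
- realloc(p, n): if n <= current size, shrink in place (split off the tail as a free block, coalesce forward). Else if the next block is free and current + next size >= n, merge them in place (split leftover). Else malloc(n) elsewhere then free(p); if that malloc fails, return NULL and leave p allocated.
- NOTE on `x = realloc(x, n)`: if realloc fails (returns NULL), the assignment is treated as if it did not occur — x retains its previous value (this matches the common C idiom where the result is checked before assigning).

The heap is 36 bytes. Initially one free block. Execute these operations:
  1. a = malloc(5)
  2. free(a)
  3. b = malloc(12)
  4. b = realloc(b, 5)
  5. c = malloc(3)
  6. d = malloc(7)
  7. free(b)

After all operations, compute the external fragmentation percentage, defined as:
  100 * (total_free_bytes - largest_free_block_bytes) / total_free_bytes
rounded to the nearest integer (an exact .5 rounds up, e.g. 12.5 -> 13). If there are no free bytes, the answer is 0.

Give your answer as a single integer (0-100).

Answer: 19

Derivation:
Op 1: a = malloc(5) -> a = 0; heap: [0-4 ALLOC][5-35 FREE]
Op 2: free(a) -> (freed a); heap: [0-35 FREE]
Op 3: b = malloc(12) -> b = 0; heap: [0-11 ALLOC][12-35 FREE]
Op 4: b = realloc(b, 5) -> b = 0; heap: [0-4 ALLOC][5-35 FREE]
Op 5: c = malloc(3) -> c = 5; heap: [0-4 ALLOC][5-7 ALLOC][8-35 FREE]
Op 6: d = malloc(7) -> d = 8; heap: [0-4 ALLOC][5-7 ALLOC][8-14 ALLOC][15-35 FREE]
Op 7: free(b) -> (freed b); heap: [0-4 FREE][5-7 ALLOC][8-14 ALLOC][15-35 FREE]
Free blocks: [5 21] total_free=26 largest=21 -> 100*(26-21)/26 = 500/26 ≈ 19.231 -> rounds to 19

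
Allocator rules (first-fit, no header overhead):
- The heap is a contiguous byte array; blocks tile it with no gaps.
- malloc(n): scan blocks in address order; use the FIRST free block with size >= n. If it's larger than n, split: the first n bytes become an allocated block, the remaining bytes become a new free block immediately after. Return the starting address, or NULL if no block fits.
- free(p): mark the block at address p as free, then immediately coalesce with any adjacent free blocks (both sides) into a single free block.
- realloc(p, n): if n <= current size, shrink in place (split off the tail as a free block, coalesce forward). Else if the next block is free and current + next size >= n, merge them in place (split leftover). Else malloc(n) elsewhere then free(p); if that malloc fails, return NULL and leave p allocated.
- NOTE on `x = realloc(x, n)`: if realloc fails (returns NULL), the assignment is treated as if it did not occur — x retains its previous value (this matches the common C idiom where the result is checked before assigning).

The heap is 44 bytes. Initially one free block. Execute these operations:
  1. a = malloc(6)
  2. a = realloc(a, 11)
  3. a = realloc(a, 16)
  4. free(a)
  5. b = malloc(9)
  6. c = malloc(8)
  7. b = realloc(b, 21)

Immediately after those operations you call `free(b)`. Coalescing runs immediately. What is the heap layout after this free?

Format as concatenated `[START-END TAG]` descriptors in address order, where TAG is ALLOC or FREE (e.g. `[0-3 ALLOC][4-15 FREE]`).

Answer: [0-8 FREE][9-16 ALLOC][17-43 FREE]

Derivation:
Op 1: a = malloc(6) -> a = 0; heap: [0-5 ALLOC][6-43 FREE]
Op 2: a = realloc(a, 11) -> a = 0; heap: [0-10 ALLOC][11-43 FREE]
Op 3: a = realloc(a, 16) -> a = 0; heap: [0-15 ALLOC][16-43 FREE]
Op 4: free(a) -> (freed a); heap: [0-43 FREE]
Op 5: b = malloc(9) -> b = 0; heap: [0-8 ALLOC][9-43 FREE]
Op 6: c = malloc(8) -> c = 9; heap: [0-8 ALLOC][9-16 ALLOC][17-43 FREE]
Op 7: b = realloc(b, 21) -> b = 17; heap: [0-8 FREE][9-16 ALLOC][17-37 ALLOC][38-43 FREE]
free(b): b = 17 -> block [17-37 ALLOC]; mark free, coalesce with adjacent free neighbors -> [0-8 FREE][9-16 ALLOC][17-43 FREE]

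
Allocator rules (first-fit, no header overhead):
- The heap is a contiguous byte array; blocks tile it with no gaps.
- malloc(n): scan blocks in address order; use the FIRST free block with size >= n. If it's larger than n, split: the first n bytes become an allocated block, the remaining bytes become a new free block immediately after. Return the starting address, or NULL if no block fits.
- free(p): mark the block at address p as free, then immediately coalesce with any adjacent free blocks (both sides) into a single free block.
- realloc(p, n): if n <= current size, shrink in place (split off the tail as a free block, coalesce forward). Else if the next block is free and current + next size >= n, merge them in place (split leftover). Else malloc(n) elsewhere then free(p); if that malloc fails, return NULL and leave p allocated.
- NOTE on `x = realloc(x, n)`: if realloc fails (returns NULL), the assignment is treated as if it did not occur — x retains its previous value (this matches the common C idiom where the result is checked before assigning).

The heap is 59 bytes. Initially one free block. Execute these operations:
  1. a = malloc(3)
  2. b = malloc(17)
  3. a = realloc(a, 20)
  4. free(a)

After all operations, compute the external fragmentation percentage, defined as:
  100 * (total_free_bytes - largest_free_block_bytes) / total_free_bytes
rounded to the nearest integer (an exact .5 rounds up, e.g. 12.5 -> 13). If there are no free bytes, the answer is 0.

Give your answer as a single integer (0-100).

Answer: 7

Derivation:
Op 1: a = malloc(3) -> a = 0; heap: [0-2 ALLOC][3-58 FREE]
Op 2: b = malloc(17) -> b = 3; heap: [0-2 ALLOC][3-19 ALLOC][20-58 FREE]
Op 3: a = realloc(a, 20) -> a = 20; heap: [0-2 FREE][3-19 ALLOC][20-39 ALLOC][40-58 FREE]
Op 4: free(a) -> (freed a); heap: [0-2 FREE][3-19 ALLOC][20-58 FREE]
Free blocks: [3 39] total_free=42 largest=39 -> 100*(42-39)/42 = 300/42 ≈ 7.143 -> rounds to 7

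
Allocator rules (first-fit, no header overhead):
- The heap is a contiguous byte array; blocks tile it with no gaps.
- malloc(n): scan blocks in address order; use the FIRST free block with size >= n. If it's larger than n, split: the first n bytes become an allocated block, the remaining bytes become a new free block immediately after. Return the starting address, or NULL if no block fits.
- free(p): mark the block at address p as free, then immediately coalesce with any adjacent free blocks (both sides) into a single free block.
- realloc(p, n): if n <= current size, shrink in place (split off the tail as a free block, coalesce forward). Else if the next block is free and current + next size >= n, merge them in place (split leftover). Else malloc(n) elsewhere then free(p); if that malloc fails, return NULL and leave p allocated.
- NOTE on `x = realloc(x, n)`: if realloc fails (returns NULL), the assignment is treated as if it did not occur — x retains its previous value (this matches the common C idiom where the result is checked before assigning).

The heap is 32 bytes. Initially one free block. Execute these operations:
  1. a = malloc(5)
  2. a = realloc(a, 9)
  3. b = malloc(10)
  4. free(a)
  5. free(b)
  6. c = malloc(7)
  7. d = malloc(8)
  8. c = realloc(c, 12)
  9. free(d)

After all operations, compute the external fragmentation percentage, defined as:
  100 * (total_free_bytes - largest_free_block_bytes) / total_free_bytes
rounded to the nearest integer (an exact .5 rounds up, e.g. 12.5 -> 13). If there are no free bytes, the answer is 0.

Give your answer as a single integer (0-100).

Answer: 25

Derivation:
Op 1: a = malloc(5) -> a = 0; heap: [0-4 ALLOC][5-31 FREE]
Op 2: a = realloc(a, 9) -> a = 0; heap: [0-8 ALLOC][9-31 FREE]
Op 3: b = malloc(10) -> b = 9; heap: [0-8 ALLOC][9-18 ALLOC][19-31 FREE]
Op 4: free(a) -> (freed a); heap: [0-8 FREE][9-18 ALLOC][19-31 FREE]
Op 5: free(b) -> (freed b); heap: [0-31 FREE]
Op 6: c = malloc(7) -> c = 0; heap: [0-6 ALLOC][7-31 FREE]
Op 7: d = malloc(8) -> d = 7; heap: [0-6 ALLOC][7-14 ALLOC][15-31 FREE]
Op 8: c = realloc(c, 12) -> c = 15; heap: [0-6 FREE][7-14 ALLOC][15-26 ALLOC][27-31 FREE]
Op 9: free(d) -> (freed d); heap: [0-14 FREE][15-26 ALLOC][27-31 FREE]
Free blocks: [15 5] total_free=20 largest=15 -> 100*(20-15)/20 = 500/20 = 25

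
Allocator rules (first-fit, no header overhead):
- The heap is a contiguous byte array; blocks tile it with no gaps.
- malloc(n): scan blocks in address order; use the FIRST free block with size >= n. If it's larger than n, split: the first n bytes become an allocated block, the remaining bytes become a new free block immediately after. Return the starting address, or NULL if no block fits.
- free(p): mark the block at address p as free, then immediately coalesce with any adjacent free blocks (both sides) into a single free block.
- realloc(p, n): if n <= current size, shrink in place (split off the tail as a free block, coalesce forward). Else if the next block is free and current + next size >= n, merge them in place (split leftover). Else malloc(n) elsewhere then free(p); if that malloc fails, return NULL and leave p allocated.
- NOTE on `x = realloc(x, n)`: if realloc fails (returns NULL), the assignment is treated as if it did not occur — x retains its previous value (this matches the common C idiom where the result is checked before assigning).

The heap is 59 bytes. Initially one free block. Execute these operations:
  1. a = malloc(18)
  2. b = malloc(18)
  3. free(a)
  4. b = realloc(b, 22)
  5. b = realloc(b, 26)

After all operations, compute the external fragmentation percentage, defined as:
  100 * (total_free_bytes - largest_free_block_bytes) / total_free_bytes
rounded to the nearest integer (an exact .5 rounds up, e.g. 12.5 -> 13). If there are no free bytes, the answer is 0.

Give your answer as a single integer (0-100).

Answer: 45

Derivation:
Op 1: a = malloc(18) -> a = 0; heap: [0-17 ALLOC][18-58 FREE]
Op 2: b = malloc(18) -> b = 18; heap: [0-17 ALLOC][18-35 ALLOC][36-58 FREE]
Op 3: free(a) -> (freed a); heap: [0-17 FREE][18-35 ALLOC][36-58 FREE]
Op 4: b = realloc(b, 22) -> b = 18; heap: [0-17 FREE][18-39 ALLOC][40-58 FREE]
Op 5: b = realloc(b, 26) -> b = 18; heap: [0-17 FREE][18-43 ALLOC][44-58 FREE]
Free blocks: [18 15] total_free=33 largest=18 -> 100*(33-18)/33 = 1500/33 ≈ 45.455 -> rounds to 45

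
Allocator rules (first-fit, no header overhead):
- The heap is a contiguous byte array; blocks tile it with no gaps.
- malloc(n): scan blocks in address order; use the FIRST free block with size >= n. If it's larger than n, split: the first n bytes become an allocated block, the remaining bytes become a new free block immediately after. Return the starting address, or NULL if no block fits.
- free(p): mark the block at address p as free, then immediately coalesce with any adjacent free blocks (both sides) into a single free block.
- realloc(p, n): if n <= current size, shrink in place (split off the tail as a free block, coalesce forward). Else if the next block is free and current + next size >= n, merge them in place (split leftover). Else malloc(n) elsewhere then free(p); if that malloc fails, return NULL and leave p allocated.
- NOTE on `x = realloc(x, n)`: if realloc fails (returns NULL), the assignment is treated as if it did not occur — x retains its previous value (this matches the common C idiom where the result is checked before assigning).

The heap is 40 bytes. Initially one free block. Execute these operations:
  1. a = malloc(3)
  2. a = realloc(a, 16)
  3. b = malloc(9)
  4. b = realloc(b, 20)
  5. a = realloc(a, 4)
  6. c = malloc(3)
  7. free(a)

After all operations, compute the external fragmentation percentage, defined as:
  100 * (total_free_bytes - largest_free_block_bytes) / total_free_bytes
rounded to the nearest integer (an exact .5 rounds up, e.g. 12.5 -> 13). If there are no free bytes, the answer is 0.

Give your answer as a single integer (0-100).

Op 1: a = malloc(3) -> a = 0; heap: [0-2 ALLOC][3-39 FREE]
Op 2: a = realloc(a, 16) -> a = 0; heap: [0-15 ALLOC][16-39 FREE]
Op 3: b = malloc(9) -> b = 16; heap: [0-15 ALLOC][16-24 ALLOC][25-39 FREE]
Op 4: b = realloc(b, 20) -> b = 16; heap: [0-15 ALLOC][16-35 ALLOC][36-39 FREE]
Op 5: a = realloc(a, 4) -> a = 0; heap: [0-3 ALLOC][4-15 FREE][16-35 ALLOC][36-39 FREE]
Op 6: c = malloc(3) -> c = 4; heap: [0-3 ALLOC][4-6 ALLOC][7-15 FREE][16-35 ALLOC][36-39 FREE]
Op 7: free(a) -> (freed a); heap: [0-3 FREE][4-6 ALLOC][7-15 FREE][16-35 ALLOC][36-39 FREE]
Free blocks: [4 9 4] total_free=17 largest=9 -> 100*(17-9)/17 = 800/17 ≈ 47.059 -> rounds to 47

Answer: 47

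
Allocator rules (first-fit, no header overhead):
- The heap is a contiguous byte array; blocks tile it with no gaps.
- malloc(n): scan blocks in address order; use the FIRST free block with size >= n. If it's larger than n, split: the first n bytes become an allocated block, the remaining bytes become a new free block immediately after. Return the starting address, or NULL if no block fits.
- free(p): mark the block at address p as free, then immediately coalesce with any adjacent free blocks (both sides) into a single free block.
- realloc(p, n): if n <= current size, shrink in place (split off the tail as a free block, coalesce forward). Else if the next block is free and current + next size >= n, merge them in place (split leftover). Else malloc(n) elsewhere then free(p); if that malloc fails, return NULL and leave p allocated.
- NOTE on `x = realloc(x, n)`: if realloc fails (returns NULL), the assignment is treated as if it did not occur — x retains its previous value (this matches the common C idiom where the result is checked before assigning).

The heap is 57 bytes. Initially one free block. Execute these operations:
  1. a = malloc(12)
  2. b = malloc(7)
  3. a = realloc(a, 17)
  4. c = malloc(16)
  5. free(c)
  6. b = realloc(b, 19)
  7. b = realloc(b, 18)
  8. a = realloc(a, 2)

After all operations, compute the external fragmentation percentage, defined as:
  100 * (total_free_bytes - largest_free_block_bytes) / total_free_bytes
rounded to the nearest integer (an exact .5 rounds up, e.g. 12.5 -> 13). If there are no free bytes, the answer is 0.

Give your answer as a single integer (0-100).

Answer: 49

Derivation:
Op 1: a = malloc(12) -> a = 0; heap: [0-11 ALLOC][12-56 FREE]
Op 2: b = malloc(7) -> b = 12; heap: [0-11 ALLOC][12-18 ALLOC][19-56 FREE]
Op 3: a = realloc(a, 17) -> a = 19; heap: [0-11 FREE][12-18 ALLOC][19-35 ALLOC][36-56 FREE]
Op 4: c = malloc(16) -> c = 36; heap: [0-11 FREE][12-18 ALLOC][19-35 ALLOC][36-51 ALLOC][52-56 FREE]
Op 5: free(c) -> (freed c); heap: [0-11 FREE][12-18 ALLOC][19-35 ALLOC][36-56 FREE]
Op 6: b = realloc(b, 19) -> b = 36; heap: [0-18 FREE][19-35 ALLOC][36-54 ALLOC][55-56 FREE]
Op 7: b = realloc(b, 18) -> b = 36; heap: [0-18 FREE][19-35 ALLOC][36-53 ALLOC][54-56 FREE]
Op 8: a = realloc(a, 2) -> a = 19; heap: [0-18 FREE][19-20 ALLOC][21-35 FREE][36-53 ALLOC][54-56 FREE]
Free blocks: [19 15 3] total_free=37 largest=19 -> 100*(37-19)/37 = 1800/37 ≈ 48.649 -> rounds to 49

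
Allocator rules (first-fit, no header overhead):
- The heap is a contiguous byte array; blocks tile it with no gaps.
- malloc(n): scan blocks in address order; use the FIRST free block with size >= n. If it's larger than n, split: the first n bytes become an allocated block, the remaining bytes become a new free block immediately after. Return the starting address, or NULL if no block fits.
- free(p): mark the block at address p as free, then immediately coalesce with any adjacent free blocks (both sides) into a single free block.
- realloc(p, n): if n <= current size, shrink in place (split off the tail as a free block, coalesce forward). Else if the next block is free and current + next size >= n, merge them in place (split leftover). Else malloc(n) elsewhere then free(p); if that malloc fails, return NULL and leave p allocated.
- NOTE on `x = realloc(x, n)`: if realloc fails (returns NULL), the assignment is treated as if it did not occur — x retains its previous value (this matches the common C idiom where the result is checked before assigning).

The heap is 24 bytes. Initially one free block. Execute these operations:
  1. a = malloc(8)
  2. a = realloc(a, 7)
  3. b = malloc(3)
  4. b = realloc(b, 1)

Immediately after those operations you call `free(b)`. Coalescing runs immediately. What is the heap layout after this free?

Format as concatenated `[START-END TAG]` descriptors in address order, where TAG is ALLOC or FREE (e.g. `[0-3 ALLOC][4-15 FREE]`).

Op 1: a = malloc(8) -> a = 0; heap: [0-7 ALLOC][8-23 FREE]
Op 2: a = realloc(a, 7) -> a = 0; heap: [0-6 ALLOC][7-23 FREE]
Op 3: b = malloc(3) -> b = 7; heap: [0-6 ALLOC][7-9 ALLOC][10-23 FREE]
Op 4: b = realloc(b, 1) -> b = 7; heap: [0-6 ALLOC][7-7 ALLOC][8-23 FREE]
free(b): b = 7 -> block [7-7 ALLOC]; mark free, coalesce with adjacent free neighbors -> [0-6 ALLOC][7-23 FREE]

Answer: [0-6 ALLOC][7-23 FREE]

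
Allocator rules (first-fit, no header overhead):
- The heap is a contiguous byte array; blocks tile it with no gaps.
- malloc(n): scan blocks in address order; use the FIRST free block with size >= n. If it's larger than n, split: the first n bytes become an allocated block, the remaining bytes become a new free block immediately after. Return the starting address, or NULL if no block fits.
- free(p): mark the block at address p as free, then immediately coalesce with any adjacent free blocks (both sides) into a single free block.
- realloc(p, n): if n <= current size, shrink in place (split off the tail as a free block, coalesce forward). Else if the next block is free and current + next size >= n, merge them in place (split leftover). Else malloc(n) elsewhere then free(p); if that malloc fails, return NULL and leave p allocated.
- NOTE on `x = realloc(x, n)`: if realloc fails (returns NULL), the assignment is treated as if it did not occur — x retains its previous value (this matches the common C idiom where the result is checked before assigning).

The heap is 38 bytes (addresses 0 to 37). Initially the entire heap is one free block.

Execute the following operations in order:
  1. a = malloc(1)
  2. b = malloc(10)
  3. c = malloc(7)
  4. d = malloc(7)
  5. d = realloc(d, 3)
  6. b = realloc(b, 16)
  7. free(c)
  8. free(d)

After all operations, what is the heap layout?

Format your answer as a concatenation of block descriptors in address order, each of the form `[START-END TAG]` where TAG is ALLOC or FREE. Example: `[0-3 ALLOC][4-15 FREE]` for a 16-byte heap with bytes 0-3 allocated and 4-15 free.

Op 1: a = malloc(1) -> a = 0; heap: [0-0 ALLOC][1-37 FREE]
Op 2: b = malloc(10) -> b = 1; heap: [0-0 ALLOC][1-10 ALLOC][11-37 FREE]
Op 3: c = malloc(7) -> c = 11; heap: [0-0 ALLOC][1-10 ALLOC][11-17 ALLOC][18-37 FREE]
Op 4: d = malloc(7) -> d = 18; heap: [0-0 ALLOC][1-10 ALLOC][11-17 ALLOC][18-24 ALLOC][25-37 FREE]
Op 5: d = realloc(d, 3) -> d = 18; heap: [0-0 ALLOC][1-10 ALLOC][11-17 ALLOC][18-20 ALLOC][21-37 FREE]
Op 6: b = realloc(b, 16) -> b = 21; heap: [0-0 ALLOC][1-10 FREE][11-17 ALLOC][18-20 ALLOC][21-36 ALLOC][37-37 FREE]
Op 7: free(c) -> (freed c); heap: [0-0 ALLOC][1-17 FREE][18-20 ALLOC][21-36 ALLOC][37-37 FREE]
Op 8: free(d) -> (freed d); heap: [0-0 ALLOC][1-20 FREE][21-36 ALLOC][37-37 FREE]

Answer: [0-0 ALLOC][1-20 FREE][21-36 ALLOC][37-37 FREE]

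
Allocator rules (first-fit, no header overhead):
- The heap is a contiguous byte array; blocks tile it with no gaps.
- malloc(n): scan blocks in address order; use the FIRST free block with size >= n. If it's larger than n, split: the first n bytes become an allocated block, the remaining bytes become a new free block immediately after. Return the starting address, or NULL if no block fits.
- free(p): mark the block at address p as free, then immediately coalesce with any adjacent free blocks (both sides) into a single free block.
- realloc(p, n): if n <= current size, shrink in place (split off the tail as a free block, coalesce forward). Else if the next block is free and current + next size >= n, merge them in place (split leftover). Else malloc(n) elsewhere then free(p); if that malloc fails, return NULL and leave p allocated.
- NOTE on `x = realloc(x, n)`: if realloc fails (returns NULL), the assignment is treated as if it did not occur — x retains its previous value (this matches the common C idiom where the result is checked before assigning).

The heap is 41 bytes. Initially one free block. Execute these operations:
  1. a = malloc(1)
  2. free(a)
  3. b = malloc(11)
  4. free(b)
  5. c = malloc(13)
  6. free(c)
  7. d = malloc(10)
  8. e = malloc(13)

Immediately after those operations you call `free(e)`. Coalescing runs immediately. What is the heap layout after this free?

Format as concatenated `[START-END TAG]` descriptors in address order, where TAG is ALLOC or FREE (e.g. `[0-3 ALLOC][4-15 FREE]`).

Answer: [0-9 ALLOC][10-40 FREE]

Derivation:
Op 1: a = malloc(1) -> a = 0; heap: [0-0 ALLOC][1-40 FREE]
Op 2: free(a) -> (freed a); heap: [0-40 FREE]
Op 3: b = malloc(11) -> b = 0; heap: [0-10 ALLOC][11-40 FREE]
Op 4: free(b) -> (freed b); heap: [0-40 FREE]
Op 5: c = malloc(13) -> c = 0; heap: [0-12 ALLOC][13-40 FREE]
Op 6: free(c) -> (freed c); heap: [0-40 FREE]
Op 7: d = malloc(10) -> d = 0; heap: [0-9 ALLOC][10-40 FREE]
Op 8: e = malloc(13) -> e = 10; heap: [0-9 ALLOC][10-22 ALLOC][23-40 FREE]
free(e): e = 10 -> block [10-22 ALLOC]; mark free, coalesce with adjacent free neighbors -> [0-9 ALLOC][10-40 FREE]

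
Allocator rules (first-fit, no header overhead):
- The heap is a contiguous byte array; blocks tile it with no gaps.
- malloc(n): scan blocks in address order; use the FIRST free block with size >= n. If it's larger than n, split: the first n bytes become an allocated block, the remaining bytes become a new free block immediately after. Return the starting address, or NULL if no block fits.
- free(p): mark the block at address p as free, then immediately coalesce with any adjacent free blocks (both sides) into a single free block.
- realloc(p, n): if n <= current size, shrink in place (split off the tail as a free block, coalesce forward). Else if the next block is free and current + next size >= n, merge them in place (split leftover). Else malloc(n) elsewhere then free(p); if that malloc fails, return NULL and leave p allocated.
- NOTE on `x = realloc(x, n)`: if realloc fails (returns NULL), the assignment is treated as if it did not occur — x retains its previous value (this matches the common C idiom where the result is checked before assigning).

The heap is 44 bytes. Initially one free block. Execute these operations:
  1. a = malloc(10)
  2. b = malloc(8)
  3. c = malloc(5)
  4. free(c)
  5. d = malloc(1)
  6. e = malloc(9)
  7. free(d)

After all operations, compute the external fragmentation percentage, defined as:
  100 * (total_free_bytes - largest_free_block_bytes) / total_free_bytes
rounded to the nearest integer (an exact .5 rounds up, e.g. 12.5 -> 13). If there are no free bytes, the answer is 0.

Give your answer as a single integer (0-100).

Answer: 6

Derivation:
Op 1: a = malloc(10) -> a = 0; heap: [0-9 ALLOC][10-43 FREE]
Op 2: b = malloc(8) -> b = 10; heap: [0-9 ALLOC][10-17 ALLOC][18-43 FREE]
Op 3: c = malloc(5) -> c = 18; heap: [0-9 ALLOC][10-17 ALLOC][18-22 ALLOC][23-43 FREE]
Op 4: free(c) -> (freed c); heap: [0-9 ALLOC][10-17 ALLOC][18-43 FREE]
Op 5: d = malloc(1) -> d = 18; heap: [0-9 ALLOC][10-17 ALLOC][18-18 ALLOC][19-43 FREE]
Op 6: e = malloc(9) -> e = 19; heap: [0-9 ALLOC][10-17 ALLOC][18-18 ALLOC][19-27 ALLOC][28-43 FREE]
Op 7: free(d) -> (freed d); heap: [0-9 ALLOC][10-17 ALLOC][18-18 FREE][19-27 ALLOC][28-43 FREE]
Free blocks: [1 16] total_free=17 largest=16 -> 100*(17-16)/17 = 100/17 ≈ 5.882 -> rounds to 6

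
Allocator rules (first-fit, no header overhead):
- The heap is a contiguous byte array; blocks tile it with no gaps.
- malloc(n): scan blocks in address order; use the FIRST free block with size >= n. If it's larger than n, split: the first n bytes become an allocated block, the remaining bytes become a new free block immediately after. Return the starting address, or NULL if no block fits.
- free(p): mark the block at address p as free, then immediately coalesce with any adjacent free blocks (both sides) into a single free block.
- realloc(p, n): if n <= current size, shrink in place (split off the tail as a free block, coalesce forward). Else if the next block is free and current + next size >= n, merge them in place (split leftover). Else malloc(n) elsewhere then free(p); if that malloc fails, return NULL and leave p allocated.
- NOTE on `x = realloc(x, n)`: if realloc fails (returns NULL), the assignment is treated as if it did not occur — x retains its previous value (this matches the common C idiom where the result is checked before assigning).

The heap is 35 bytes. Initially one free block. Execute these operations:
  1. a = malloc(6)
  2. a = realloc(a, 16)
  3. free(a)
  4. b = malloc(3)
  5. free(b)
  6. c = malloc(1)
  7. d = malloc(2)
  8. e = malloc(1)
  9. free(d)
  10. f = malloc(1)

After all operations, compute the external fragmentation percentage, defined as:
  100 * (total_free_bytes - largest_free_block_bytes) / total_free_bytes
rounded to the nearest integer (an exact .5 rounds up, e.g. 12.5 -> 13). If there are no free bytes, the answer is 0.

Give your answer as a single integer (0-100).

Op 1: a = malloc(6) -> a = 0; heap: [0-5 ALLOC][6-34 FREE]
Op 2: a = realloc(a, 16) -> a = 0; heap: [0-15 ALLOC][16-34 FREE]
Op 3: free(a) -> (freed a); heap: [0-34 FREE]
Op 4: b = malloc(3) -> b = 0; heap: [0-2 ALLOC][3-34 FREE]
Op 5: free(b) -> (freed b); heap: [0-34 FREE]
Op 6: c = malloc(1) -> c = 0; heap: [0-0 ALLOC][1-34 FREE]
Op 7: d = malloc(2) -> d = 1; heap: [0-0 ALLOC][1-2 ALLOC][3-34 FREE]
Op 8: e = malloc(1) -> e = 3; heap: [0-0 ALLOC][1-2 ALLOC][3-3 ALLOC][4-34 FREE]
Op 9: free(d) -> (freed d); heap: [0-0 ALLOC][1-2 FREE][3-3 ALLOC][4-34 FREE]
Op 10: f = malloc(1) -> f = 1; heap: [0-0 ALLOC][1-1 ALLOC][2-2 FREE][3-3 ALLOC][4-34 FREE]
Free blocks: [1 31] total_free=32 largest=31 -> 100*(32-31)/32 = 100/32 = 3.125 -> rounds to 3

Answer: 3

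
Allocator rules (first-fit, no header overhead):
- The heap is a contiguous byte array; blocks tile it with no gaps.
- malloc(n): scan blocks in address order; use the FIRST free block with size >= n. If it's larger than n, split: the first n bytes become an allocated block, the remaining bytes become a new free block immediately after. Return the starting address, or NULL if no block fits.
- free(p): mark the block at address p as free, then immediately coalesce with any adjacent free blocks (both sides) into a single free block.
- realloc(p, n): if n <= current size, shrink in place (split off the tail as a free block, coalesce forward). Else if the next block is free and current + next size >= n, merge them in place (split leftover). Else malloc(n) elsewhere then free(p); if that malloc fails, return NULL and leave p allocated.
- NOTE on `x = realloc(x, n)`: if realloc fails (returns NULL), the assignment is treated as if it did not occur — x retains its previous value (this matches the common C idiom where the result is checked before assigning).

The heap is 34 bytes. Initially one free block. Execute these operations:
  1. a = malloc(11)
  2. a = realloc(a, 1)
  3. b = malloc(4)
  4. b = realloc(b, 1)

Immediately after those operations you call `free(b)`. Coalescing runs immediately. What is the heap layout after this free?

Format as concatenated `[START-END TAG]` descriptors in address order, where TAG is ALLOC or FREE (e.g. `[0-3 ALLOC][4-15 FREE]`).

Answer: [0-0 ALLOC][1-33 FREE]

Derivation:
Op 1: a = malloc(11) -> a = 0; heap: [0-10 ALLOC][11-33 FREE]
Op 2: a = realloc(a, 1) -> a = 0; heap: [0-0 ALLOC][1-33 FREE]
Op 3: b = malloc(4) -> b = 1; heap: [0-0 ALLOC][1-4 ALLOC][5-33 FREE]
Op 4: b = realloc(b, 1) -> b = 1; heap: [0-0 ALLOC][1-1 ALLOC][2-33 FREE]
free(b): b = 1 -> block [1-1 ALLOC]; mark free, coalesce with adjacent free neighbors -> [0-0 ALLOC][1-33 FREE]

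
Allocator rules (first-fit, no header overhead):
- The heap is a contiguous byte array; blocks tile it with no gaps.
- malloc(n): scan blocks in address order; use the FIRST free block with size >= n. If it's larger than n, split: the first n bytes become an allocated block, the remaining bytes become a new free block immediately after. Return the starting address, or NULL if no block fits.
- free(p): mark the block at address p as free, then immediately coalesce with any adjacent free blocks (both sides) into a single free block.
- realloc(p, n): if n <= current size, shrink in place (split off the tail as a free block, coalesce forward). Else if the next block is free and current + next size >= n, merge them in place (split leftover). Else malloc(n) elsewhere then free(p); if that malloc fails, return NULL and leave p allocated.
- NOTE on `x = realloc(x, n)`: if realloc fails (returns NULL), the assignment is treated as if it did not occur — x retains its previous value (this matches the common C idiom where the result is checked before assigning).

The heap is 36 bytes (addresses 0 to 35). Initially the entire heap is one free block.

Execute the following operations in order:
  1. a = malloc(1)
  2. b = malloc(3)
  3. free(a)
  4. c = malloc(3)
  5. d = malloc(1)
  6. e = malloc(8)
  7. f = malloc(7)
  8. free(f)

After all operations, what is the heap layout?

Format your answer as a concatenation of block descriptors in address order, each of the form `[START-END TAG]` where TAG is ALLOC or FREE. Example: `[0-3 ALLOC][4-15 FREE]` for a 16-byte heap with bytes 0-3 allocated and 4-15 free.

Op 1: a = malloc(1) -> a = 0; heap: [0-0 ALLOC][1-35 FREE]
Op 2: b = malloc(3) -> b = 1; heap: [0-0 ALLOC][1-3 ALLOC][4-35 FREE]
Op 3: free(a) -> (freed a); heap: [0-0 FREE][1-3 ALLOC][4-35 FREE]
Op 4: c = malloc(3) -> c = 4; heap: [0-0 FREE][1-3 ALLOC][4-6 ALLOC][7-35 FREE]
Op 5: d = malloc(1) -> d = 0; heap: [0-0 ALLOC][1-3 ALLOC][4-6 ALLOC][7-35 FREE]
Op 6: e = malloc(8) -> e = 7; heap: [0-0 ALLOC][1-3 ALLOC][4-6 ALLOC][7-14 ALLOC][15-35 FREE]
Op 7: f = malloc(7) -> f = 15; heap: [0-0 ALLOC][1-3 ALLOC][4-6 ALLOC][7-14 ALLOC][15-21 ALLOC][22-35 FREE]
Op 8: free(f) -> (freed f); heap: [0-0 ALLOC][1-3 ALLOC][4-6 ALLOC][7-14 ALLOC][15-35 FREE]

Answer: [0-0 ALLOC][1-3 ALLOC][4-6 ALLOC][7-14 ALLOC][15-35 FREE]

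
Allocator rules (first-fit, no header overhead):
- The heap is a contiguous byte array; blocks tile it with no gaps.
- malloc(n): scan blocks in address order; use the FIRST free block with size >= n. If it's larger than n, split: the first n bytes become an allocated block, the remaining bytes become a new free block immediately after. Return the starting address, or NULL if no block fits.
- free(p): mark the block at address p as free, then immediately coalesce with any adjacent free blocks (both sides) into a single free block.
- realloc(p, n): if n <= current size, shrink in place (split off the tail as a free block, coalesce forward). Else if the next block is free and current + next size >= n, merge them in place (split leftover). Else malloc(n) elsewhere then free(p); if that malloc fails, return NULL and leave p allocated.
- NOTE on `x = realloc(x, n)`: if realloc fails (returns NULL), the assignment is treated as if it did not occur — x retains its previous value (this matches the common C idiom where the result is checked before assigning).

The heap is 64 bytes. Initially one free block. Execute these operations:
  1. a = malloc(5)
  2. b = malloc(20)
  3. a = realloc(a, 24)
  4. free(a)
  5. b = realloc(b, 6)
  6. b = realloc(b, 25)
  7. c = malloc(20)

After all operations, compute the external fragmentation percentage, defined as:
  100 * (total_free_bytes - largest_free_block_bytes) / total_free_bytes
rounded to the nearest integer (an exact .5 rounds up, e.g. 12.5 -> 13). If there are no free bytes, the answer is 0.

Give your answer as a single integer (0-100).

Answer: 26

Derivation:
Op 1: a = malloc(5) -> a = 0; heap: [0-4 ALLOC][5-63 FREE]
Op 2: b = malloc(20) -> b = 5; heap: [0-4 ALLOC][5-24 ALLOC][25-63 FREE]
Op 3: a = realloc(a, 24) -> a = 25; heap: [0-4 FREE][5-24 ALLOC][25-48 ALLOC][49-63 FREE]
Op 4: free(a) -> (freed a); heap: [0-4 FREE][5-24 ALLOC][25-63 FREE]
Op 5: b = realloc(b, 6) -> b = 5; heap: [0-4 FREE][5-10 ALLOC][11-63 FREE]
Op 6: b = realloc(b, 25) -> b = 5; heap: [0-4 FREE][5-29 ALLOC][30-63 FREE]
Op 7: c = malloc(20) -> c = 30; heap: [0-4 FREE][5-29 ALLOC][30-49 ALLOC][50-63 FREE]
Free blocks: [5 14] total_free=19 largest=14 -> 100*(19-14)/19 = 500/19 ≈ 26.316 -> rounds to 26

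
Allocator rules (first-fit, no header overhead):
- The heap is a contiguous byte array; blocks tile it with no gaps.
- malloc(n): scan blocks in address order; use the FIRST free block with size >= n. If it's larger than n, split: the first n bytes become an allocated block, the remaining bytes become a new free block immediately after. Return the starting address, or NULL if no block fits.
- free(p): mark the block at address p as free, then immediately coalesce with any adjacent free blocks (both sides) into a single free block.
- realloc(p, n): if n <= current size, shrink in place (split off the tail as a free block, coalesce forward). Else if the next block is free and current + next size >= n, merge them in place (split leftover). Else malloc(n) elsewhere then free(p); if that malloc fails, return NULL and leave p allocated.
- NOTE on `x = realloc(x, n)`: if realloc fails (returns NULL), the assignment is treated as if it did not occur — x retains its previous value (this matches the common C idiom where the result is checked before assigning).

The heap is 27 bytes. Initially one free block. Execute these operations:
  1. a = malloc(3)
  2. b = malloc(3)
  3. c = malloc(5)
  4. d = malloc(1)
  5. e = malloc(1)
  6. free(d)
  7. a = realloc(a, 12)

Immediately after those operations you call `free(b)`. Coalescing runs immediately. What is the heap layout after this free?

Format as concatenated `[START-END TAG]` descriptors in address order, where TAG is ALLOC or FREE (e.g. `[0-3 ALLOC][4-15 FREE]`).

Answer: [0-5 FREE][6-10 ALLOC][11-11 FREE][12-12 ALLOC][13-24 ALLOC][25-26 FREE]

Derivation:
Op 1: a = malloc(3) -> a = 0; heap: [0-2 ALLOC][3-26 FREE]
Op 2: b = malloc(3) -> b = 3; heap: [0-2 ALLOC][3-5 ALLOC][6-26 FREE]
Op 3: c = malloc(5) -> c = 6; heap: [0-2 ALLOC][3-5 ALLOC][6-10 ALLOC][11-26 FREE]
Op 4: d = malloc(1) -> d = 11; heap: [0-2 ALLOC][3-5 ALLOC][6-10 ALLOC][11-11 ALLOC][12-26 FREE]
Op 5: e = malloc(1) -> e = 12; heap: [0-2 ALLOC][3-5 ALLOC][6-10 ALLOC][11-11 ALLOC][12-12 ALLOC][13-26 FREE]
Op 6: free(d) -> (freed d); heap: [0-2 ALLOC][3-5 ALLOC][6-10 ALLOC][11-11 FREE][12-12 ALLOC][13-26 FREE]
Op 7: a = realloc(a, 12) -> a = 13; heap: [0-2 FREE][3-5 ALLOC][6-10 ALLOC][11-11 FREE][12-12 ALLOC][13-24 ALLOC][25-26 FREE]
free(b): b = 3 -> block [3-5 ALLOC]; mark free, coalesce with adjacent free neighbors -> [0-5 FREE][6-10 ALLOC][11-11 FREE][12-12 ALLOC][13-24 ALLOC][25-26 FREE]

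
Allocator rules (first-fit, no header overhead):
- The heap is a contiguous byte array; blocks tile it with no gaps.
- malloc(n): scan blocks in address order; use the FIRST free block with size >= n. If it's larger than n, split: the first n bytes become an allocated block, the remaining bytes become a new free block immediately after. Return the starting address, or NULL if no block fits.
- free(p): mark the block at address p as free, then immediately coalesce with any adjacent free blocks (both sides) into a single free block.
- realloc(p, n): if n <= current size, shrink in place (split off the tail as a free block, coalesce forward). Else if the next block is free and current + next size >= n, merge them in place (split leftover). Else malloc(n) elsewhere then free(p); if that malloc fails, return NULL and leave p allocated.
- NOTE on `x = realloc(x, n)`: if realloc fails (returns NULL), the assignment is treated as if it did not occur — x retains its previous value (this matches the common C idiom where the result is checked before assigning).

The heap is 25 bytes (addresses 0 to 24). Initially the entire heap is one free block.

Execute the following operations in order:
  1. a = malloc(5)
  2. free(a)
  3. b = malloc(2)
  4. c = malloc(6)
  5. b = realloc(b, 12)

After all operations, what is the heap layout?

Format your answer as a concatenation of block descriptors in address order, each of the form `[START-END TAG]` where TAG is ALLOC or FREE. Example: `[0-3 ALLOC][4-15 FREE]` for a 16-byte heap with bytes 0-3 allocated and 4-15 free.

Answer: [0-1 FREE][2-7 ALLOC][8-19 ALLOC][20-24 FREE]

Derivation:
Op 1: a = malloc(5) -> a = 0; heap: [0-4 ALLOC][5-24 FREE]
Op 2: free(a) -> (freed a); heap: [0-24 FREE]
Op 3: b = malloc(2) -> b = 0; heap: [0-1 ALLOC][2-24 FREE]
Op 4: c = malloc(6) -> c = 2; heap: [0-1 ALLOC][2-7 ALLOC][8-24 FREE]
Op 5: b = realloc(b, 12) -> b = 8; heap: [0-1 FREE][2-7 ALLOC][8-19 ALLOC][20-24 FREE]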